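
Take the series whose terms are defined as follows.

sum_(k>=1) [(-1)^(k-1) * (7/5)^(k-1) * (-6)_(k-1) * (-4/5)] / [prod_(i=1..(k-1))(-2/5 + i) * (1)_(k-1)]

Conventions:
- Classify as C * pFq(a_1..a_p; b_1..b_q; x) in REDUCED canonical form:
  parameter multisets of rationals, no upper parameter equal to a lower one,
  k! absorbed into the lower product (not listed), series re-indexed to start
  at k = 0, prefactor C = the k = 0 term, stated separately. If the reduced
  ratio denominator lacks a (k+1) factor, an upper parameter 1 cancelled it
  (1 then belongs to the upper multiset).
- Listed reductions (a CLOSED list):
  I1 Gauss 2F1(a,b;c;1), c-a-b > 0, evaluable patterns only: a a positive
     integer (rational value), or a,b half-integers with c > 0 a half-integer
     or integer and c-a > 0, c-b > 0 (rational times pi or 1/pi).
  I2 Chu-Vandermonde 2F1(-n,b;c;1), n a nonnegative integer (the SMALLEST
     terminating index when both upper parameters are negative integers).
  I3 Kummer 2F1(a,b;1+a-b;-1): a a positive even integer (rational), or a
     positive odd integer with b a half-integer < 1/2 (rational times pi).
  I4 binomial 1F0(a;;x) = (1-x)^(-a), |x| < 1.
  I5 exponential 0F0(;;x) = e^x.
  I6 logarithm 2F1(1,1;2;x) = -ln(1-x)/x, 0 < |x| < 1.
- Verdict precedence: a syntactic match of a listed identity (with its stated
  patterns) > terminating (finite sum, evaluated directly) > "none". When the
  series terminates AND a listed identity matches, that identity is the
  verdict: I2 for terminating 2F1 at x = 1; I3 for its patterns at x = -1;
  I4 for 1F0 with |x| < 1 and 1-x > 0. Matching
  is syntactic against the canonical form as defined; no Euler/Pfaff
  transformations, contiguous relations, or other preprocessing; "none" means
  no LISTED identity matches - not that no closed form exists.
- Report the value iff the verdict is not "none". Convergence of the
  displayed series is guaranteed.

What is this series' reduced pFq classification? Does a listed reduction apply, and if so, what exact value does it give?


Key observation: x = (-7/5) and the (-1)^k factor (C = -4/5) folds into the argument's sign.
Adjacent-term ratio: r(k) = (-7/5) * (k-6) / [(k+3/5) (k+1)] - rational in k, leading ratio (-7/5); with t_0 = -4/5, classification follows.

Canonical form: C = -4/5 times 1F1 with upper {-6}, lower {3/5}, x = -7/5. Verdict: terminating - the sum ends at index 6 because -6 is a negative integer; exact evaluation follows. Value: -594875/9936.


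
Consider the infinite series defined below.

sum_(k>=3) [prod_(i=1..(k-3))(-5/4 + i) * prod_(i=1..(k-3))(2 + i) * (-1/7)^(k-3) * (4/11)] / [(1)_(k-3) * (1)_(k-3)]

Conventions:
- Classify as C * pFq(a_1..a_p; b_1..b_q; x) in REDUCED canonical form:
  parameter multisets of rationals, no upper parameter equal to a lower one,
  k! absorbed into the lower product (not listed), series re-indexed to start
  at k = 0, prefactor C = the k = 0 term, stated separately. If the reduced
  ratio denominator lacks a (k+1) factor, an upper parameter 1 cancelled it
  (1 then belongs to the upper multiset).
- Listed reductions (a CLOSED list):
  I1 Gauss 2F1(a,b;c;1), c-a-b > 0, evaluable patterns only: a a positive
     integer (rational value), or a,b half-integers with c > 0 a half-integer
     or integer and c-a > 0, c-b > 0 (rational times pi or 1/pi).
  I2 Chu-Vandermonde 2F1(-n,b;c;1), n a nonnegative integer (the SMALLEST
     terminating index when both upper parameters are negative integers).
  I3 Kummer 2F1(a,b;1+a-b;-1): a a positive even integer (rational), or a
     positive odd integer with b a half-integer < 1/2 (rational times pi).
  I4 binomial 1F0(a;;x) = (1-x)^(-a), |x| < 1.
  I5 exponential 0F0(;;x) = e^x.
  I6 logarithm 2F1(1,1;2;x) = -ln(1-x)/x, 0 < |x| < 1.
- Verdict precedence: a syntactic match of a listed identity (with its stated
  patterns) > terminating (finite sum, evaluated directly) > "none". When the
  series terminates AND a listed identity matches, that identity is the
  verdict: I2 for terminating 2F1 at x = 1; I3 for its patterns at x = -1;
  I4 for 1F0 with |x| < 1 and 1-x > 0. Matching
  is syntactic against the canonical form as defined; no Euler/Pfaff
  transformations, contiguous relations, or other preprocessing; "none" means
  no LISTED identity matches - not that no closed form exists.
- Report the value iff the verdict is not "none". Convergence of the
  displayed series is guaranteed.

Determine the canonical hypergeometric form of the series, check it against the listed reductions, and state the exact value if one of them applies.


Classification (C = 4/11): 2F1 with upper {-1/4, 3}, lower {1}, argument x = -1/7. Verdict: none. A 2F1 with upper {-1/4, 3} fits none of I1-I6 at x = -1/7; the sum runs forever.

The tell: with t_0 = 4/11, the running product (C = 4/11, x = -1/7) telescopes to a rising factorial.
Adjacent-term ratio: r(k) = (-1/7) * (k-1/4) (k+3) / [(k+1) (k+1)] - rational in k, leading ratio (-1/7); with t_0 = 4/11, classification follows.


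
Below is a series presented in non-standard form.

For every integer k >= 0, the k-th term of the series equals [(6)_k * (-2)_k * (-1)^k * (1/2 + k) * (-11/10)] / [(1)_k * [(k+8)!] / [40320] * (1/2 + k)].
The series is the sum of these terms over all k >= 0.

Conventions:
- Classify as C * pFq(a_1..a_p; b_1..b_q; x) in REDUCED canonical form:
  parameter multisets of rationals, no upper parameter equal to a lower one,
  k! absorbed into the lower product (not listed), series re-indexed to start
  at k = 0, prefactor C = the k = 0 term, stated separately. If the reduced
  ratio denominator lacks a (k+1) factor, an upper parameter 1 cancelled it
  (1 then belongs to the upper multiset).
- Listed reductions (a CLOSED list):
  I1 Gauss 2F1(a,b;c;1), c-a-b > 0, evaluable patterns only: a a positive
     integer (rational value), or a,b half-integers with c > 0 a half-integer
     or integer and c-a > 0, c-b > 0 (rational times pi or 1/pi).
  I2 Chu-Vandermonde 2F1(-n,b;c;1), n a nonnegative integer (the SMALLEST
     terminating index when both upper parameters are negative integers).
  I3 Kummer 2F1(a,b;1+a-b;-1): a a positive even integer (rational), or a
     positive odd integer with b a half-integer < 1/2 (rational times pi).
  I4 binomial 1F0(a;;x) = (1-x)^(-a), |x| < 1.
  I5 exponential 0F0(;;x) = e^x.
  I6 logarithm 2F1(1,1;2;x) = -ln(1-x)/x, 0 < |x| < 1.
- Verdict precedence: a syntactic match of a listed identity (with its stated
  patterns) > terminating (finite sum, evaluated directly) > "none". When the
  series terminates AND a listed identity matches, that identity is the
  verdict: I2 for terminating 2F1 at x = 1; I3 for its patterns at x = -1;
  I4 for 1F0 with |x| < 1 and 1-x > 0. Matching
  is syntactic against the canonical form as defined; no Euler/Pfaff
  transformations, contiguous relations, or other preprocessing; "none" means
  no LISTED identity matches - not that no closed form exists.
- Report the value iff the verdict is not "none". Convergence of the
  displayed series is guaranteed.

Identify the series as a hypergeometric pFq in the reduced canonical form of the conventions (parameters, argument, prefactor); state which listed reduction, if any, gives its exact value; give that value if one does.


This is -11/10 * 2F1(-2, 6; 9; -1) in reduced canonical form. Verdict: this is Kummer (I3) (x = -1; c = 9 equals 1+a-b for upper {-2, 6}: listed pattern). Exact value: -77/25.

The tell: from the first term -11/10: the denominator's factorial ratio (prefactor -11/10) is a lower Pochhammer.
Step ratio: r(k) = (-1) * (k-2) (k+6) / [(k+9) (k+1)] ; factor over Q: parameters, x = (-1), and C = -11/10.


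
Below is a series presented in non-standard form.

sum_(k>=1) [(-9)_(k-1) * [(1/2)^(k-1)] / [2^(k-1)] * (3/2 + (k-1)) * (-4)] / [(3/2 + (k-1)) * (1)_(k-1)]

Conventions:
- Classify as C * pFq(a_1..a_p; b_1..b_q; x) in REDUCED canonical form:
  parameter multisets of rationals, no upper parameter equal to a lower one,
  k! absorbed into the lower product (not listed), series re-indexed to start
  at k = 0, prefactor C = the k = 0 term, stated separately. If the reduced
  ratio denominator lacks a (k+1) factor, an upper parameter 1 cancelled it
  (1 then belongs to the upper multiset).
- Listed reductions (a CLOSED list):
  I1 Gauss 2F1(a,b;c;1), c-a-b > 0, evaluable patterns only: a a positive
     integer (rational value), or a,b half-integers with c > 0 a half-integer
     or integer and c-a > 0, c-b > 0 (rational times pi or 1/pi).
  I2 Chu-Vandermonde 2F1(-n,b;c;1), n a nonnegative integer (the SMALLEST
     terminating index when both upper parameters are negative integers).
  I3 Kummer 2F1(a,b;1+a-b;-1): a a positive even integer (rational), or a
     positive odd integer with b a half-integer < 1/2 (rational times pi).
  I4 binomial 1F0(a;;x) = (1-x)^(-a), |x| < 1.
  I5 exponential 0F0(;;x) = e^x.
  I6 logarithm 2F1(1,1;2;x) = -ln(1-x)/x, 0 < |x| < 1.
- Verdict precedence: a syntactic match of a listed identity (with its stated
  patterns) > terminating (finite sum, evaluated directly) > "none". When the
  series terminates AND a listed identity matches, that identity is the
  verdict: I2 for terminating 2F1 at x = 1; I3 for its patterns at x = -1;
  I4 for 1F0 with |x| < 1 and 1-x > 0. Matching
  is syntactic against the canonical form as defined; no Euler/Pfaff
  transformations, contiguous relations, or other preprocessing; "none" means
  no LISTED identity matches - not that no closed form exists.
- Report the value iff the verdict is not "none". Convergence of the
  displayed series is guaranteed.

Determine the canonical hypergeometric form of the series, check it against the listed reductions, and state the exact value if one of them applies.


Canonical form: C = -4 times 1F0 with upper {-9}, lower {-}, x = 1/4. Verdict (x = 1/4): the binomial series (I4) applies (the 1F0 binomial series: exponent 9, x = 1/4). Sum: -19683/65536.

Key step: t_0 being -4, (1)_k (prefactor -4) is k! itself.
Adjacent-term ratio: r(k) = (1/4) * (k-9) / [(k+1)] - rational in k, leading ratio (1/4); with t_0 = -4, classification follows.


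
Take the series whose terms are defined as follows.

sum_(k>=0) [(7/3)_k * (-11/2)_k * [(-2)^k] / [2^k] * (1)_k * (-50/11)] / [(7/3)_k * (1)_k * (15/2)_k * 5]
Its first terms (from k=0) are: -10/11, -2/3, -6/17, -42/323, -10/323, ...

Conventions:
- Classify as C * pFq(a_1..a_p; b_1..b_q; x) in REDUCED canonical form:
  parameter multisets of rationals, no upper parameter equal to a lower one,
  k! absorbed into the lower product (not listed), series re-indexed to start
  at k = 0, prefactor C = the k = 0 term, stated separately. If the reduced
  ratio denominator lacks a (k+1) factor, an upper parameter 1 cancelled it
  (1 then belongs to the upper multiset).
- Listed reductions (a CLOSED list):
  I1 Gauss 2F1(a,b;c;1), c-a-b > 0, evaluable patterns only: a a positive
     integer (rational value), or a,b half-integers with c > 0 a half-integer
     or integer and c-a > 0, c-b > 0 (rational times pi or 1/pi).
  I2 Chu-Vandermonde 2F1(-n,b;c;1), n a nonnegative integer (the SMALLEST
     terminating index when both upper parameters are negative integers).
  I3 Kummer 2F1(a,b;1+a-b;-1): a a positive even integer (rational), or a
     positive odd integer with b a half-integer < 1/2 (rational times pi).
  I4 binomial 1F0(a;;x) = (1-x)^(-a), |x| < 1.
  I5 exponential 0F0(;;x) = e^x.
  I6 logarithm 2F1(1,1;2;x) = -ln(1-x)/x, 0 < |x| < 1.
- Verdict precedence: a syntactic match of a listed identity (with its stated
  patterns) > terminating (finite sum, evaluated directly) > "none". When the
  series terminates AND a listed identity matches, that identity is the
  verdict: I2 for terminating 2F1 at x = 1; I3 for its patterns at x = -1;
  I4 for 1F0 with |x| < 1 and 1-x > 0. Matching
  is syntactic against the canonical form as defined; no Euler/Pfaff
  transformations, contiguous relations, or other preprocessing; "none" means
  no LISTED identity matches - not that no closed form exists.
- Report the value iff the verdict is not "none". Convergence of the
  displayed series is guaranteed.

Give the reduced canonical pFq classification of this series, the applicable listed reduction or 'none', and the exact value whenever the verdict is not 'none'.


Prefactor -10/11, argument -1: 2F1 with upper {-11/2, 1} over lower {15/2}. Verdict: Kummer (I3) matches (x = -1; c = 15/2 equals 1+a-b for upper {-11/2, 1}: listed pattern). Value: (-1365/2048) * pi.

The tell: t_0 being -10/11, the two k-th powers (C = -10/11, x = -1) combine into one argument.
Ratio: r(k) = (-1) * (k-11/2) (k+1) / [(k+15/2) (k+1)] ; factor over Q: parameters, x = (-1), and C = -10/11.


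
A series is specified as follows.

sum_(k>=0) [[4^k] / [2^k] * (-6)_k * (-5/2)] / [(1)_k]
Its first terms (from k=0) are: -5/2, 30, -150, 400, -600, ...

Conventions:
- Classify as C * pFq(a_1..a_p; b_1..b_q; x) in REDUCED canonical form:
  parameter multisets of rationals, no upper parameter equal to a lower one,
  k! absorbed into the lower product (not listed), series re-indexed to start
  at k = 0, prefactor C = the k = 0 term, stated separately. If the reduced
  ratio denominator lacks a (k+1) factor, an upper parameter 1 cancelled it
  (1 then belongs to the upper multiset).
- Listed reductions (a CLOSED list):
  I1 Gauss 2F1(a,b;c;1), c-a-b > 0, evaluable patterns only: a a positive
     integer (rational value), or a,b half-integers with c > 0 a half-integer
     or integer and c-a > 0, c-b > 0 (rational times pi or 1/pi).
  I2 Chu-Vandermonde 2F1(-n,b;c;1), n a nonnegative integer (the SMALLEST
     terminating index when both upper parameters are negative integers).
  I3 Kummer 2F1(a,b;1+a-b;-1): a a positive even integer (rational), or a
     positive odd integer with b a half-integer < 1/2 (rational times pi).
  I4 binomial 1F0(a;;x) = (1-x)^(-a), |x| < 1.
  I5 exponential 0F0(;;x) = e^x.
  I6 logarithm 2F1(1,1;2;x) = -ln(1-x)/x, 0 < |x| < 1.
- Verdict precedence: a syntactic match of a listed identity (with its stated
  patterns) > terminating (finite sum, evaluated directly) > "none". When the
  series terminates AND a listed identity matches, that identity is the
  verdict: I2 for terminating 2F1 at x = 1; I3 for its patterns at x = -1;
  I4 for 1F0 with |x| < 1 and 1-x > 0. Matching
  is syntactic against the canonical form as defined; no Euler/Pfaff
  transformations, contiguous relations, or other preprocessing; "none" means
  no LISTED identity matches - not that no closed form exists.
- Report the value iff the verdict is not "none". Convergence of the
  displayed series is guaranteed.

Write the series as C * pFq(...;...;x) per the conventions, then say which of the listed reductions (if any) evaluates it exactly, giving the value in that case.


This is -5/2 * 1F0(-6; -; 2) in reduced canonical form. Verdict: terminating at k = 6: the factor (-6)_k kills every later term; summing the 7 survivors is exact. Exact value: -5/2.

Structural cue: t_0 being -5/2, the two k-th powers (C = -5/2, x = 2) combine into one argument.
Consecutive-term ratio: r(k) = 2 * (k-6) / [(k+1)] - rational in k. x = 2; t_0 = -5/2; negate the roots.


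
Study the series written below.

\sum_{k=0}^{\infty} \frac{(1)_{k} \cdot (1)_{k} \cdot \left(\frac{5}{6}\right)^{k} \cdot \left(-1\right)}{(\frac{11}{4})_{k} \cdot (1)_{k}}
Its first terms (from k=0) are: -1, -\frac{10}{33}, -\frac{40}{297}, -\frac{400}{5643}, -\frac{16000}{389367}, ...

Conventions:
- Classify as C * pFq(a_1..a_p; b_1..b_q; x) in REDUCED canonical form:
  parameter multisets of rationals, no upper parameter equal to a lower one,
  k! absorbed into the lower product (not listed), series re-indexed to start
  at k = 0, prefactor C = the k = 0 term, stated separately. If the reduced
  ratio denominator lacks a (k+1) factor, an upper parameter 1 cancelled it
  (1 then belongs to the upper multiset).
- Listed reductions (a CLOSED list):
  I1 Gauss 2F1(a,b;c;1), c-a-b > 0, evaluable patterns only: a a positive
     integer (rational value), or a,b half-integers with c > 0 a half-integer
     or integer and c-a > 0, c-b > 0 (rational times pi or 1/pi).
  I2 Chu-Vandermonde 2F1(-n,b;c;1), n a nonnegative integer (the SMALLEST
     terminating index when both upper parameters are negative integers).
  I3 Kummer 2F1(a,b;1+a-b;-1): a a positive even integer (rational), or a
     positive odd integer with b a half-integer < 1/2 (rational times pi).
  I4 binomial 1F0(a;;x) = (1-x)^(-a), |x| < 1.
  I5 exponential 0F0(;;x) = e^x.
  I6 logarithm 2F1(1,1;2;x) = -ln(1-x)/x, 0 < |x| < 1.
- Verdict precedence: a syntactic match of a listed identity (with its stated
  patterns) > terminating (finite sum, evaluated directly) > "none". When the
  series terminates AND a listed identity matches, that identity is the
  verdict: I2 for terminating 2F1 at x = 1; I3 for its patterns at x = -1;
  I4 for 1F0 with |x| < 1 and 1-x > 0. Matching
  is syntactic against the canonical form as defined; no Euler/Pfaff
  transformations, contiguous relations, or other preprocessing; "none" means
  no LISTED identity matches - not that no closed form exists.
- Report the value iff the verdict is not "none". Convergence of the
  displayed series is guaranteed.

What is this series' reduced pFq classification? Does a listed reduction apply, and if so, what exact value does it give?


Key step: x = \frac{5}{6} and (1)_k (C = -1) is k! itself.
Term ratio: r(k) = \frac{5}{6} * (k+1) (k+1) / [(k+\frac{11}{4}) (k+1)] - rational; roots negated = parameters, x = \frac{5}{6}, C = -1.

x = \frac{5}{6} here; the reduced form reads 2F1, upper {1, 1}, lower {\frac{11}{4}}, C = -1. Verdict: none (x = \frac{5}{6}): each listed identity misses the multisets {1, 1} ; {\frac{11}{4}}.


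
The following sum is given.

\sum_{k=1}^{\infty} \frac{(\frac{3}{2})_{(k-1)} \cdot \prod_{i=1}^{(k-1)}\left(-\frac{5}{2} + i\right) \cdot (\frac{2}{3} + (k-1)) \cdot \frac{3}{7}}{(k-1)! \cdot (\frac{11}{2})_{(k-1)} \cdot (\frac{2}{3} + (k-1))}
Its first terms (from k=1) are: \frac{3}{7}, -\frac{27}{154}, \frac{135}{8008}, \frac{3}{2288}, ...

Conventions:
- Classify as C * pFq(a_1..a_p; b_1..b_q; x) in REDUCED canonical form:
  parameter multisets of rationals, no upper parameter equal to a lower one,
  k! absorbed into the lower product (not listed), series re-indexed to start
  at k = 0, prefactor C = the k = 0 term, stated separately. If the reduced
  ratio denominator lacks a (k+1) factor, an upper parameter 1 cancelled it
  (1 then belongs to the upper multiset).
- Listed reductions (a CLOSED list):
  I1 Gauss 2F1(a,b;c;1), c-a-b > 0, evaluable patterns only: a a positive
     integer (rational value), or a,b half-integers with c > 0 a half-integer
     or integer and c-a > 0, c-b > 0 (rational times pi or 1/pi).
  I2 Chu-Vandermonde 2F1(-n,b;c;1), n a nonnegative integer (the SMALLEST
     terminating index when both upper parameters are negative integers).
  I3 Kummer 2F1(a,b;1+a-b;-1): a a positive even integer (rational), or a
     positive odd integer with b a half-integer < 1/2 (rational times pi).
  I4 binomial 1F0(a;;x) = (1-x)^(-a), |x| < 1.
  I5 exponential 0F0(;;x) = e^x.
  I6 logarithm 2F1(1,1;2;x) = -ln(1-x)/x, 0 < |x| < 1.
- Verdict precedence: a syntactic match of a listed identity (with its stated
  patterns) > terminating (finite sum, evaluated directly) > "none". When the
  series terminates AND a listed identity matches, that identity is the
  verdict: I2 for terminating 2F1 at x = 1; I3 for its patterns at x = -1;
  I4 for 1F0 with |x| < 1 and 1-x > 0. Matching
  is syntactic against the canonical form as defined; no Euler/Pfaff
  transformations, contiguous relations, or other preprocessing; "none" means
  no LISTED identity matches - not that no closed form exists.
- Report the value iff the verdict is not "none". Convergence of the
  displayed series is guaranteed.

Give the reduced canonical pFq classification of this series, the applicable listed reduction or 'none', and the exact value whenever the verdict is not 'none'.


Key observation: t_0 = \frac{3}{7} here, and striking the common factor k + 2/3 reduces the term (C = 3/7, x = 1).
Step ratio: r(k) = 1 * (k-\frac{3}{2}) (k+\frac{3}{2}) / [(k+\frac{11}{2}) (k+1)] ; factor over Q: parameters, x = 1, and C = \frac{3}{7}.

Reduced: x = 1, 2F1, upper = {-\frac{3}{2}, \frac{3}{2}}, lower = {\frac{11}{2}}, C = \frac{3}{7}. Verdict: Gauss's theorem I1 (half-integer case) fires (x = 1; upper {-\frac{3}{2}, \frac{3}{2}} half-integers, c = \frac{11}{2} in the evaluable pattern). Sum: \frac{2835}{32768} \cdot \pi.


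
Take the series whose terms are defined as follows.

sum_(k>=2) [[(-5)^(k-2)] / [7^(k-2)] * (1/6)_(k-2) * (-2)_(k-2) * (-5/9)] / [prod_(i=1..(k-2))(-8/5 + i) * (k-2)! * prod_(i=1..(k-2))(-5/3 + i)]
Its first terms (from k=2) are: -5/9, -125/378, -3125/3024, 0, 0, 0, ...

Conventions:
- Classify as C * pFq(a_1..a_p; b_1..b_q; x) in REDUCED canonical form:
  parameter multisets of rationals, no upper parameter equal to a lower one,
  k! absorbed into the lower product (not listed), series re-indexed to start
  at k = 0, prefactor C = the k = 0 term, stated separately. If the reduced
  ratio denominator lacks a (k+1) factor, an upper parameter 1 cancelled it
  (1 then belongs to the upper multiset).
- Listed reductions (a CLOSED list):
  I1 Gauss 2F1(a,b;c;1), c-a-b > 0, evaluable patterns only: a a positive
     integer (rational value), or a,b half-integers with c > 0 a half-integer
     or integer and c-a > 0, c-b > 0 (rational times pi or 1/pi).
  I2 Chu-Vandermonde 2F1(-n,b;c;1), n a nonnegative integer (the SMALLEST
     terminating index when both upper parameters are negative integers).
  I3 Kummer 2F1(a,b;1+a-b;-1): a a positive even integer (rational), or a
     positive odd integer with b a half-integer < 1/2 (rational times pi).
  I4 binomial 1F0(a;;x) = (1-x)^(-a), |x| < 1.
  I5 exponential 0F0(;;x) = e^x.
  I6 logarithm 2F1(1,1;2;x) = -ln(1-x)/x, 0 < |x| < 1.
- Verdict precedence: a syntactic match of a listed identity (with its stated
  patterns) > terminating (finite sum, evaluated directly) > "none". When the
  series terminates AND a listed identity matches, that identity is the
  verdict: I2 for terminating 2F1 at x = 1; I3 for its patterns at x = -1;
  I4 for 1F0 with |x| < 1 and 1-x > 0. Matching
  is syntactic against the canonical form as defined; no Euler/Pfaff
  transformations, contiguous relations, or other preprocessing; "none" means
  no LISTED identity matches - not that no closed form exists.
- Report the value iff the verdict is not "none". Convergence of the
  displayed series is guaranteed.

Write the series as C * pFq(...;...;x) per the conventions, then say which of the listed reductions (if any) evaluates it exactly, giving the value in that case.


Classification (C = -5/9): 2F2 with upper {-2, 1/6}, lower {-2/3, -3/5}, argument x = -5/7. Verdict: terminating - the sum ends at index 2 because -2 is a negative integer; exact evaluation follows. Hence: -215/112.

Structural cue: with t_0 = -5/9, the lower running product (C = -5/9) is a rising factorial.
Ratio: r(k) = (-5/7) * (k-2) (k+1/6) / [(k-2/3) (k-3/5) (k+1)] - rational in k. x = (-5/7); t_0 = -5/9; negate the roots.


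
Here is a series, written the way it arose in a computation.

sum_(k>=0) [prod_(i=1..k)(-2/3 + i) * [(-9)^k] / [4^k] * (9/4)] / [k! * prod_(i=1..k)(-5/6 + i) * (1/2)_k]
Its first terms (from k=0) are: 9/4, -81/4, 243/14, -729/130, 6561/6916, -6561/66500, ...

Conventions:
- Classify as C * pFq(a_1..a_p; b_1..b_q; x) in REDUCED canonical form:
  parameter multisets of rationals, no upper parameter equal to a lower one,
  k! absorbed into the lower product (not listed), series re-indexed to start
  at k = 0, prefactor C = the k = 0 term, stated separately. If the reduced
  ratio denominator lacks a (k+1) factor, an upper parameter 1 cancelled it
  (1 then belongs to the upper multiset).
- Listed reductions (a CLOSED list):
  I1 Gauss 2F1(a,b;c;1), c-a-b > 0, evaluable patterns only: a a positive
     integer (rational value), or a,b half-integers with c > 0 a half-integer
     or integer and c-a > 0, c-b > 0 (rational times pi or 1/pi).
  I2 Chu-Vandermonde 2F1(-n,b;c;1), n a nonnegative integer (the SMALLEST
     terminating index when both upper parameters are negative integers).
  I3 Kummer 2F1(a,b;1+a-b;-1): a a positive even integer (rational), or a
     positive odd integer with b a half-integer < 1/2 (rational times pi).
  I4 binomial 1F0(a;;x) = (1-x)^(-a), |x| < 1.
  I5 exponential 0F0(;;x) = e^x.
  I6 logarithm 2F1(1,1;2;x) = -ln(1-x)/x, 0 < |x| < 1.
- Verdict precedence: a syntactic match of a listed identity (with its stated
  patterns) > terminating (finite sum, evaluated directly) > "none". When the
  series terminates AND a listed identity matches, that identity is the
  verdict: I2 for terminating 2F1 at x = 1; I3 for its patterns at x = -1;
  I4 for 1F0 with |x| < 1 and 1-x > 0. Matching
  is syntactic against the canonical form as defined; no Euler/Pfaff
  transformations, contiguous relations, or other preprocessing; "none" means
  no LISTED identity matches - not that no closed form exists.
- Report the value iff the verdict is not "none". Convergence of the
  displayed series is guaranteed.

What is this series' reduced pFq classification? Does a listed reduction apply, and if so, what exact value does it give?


Classification (C = 9/4): 1F2 with upper {1/3}, lower {1/6, 1/2}, argument x = -9/4. Verdict: none. No listed pattern accepts 1F2(1/3; 1/6, 1/2; -9/4).

Key observation: with t_0 = 9/4, the two geometric factors (C = 9/4) combine into one argument.
Term ratio: r(k) = (-9/4) * (k+1/3) / [(k+1/6) (k+1/2) (k+1)] - rational; roots negated = parameters, x = (-9/4), C = 9/4.


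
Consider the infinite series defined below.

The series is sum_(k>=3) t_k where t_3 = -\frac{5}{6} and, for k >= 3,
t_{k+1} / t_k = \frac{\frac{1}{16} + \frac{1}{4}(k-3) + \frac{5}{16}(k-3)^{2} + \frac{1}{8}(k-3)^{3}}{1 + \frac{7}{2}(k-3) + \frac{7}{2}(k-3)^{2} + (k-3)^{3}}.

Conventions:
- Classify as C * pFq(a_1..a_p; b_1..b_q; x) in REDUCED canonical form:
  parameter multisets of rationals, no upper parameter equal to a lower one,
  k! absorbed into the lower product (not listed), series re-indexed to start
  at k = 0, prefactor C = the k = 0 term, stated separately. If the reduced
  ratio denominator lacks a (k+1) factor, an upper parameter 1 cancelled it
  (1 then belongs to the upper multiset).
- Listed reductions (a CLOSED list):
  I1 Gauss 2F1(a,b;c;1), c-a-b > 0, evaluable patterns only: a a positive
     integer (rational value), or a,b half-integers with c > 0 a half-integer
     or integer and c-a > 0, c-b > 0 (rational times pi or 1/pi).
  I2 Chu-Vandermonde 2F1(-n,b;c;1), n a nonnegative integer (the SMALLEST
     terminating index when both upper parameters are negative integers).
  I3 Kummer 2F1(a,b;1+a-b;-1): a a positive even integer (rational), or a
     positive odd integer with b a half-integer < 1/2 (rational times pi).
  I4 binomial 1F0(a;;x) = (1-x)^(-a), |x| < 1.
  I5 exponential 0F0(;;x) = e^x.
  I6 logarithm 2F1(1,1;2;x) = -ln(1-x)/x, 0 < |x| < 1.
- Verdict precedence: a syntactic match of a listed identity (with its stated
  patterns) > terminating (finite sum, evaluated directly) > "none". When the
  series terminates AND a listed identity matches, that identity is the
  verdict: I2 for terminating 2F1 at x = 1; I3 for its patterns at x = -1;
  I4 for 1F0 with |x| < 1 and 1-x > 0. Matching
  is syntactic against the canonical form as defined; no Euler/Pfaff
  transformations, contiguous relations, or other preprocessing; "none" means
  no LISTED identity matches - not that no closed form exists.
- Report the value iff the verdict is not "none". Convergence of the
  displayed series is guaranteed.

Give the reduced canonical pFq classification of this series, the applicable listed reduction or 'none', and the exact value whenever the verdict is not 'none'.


Classification (C = -\frac{5}{6}): 2F1 with upper {1, 1}, lower {2}, argument x = \frac{1}{8}. Verdict at x = \frac{1}{8}: the logarithmic series (I6) matches (the logarithm: parameters (1,1;2), x = \frac{1}{8}). Sum: \frac{20}{3} \cdot \ln\left(\frac{7}{8}\right).

Key step: with t_0 = -\frac{5}{6}, cancel k + 1/2 from the displayed ratio first; then C = -5/6, x = 1/8.
Ratio: r(k) = \frac{1}{8} * (k+1) (k+1) / [(k+2) (k+1)] ; factor over Q: parameters, x = \frac{1}{8}, and C = -\frac{5}{6}.


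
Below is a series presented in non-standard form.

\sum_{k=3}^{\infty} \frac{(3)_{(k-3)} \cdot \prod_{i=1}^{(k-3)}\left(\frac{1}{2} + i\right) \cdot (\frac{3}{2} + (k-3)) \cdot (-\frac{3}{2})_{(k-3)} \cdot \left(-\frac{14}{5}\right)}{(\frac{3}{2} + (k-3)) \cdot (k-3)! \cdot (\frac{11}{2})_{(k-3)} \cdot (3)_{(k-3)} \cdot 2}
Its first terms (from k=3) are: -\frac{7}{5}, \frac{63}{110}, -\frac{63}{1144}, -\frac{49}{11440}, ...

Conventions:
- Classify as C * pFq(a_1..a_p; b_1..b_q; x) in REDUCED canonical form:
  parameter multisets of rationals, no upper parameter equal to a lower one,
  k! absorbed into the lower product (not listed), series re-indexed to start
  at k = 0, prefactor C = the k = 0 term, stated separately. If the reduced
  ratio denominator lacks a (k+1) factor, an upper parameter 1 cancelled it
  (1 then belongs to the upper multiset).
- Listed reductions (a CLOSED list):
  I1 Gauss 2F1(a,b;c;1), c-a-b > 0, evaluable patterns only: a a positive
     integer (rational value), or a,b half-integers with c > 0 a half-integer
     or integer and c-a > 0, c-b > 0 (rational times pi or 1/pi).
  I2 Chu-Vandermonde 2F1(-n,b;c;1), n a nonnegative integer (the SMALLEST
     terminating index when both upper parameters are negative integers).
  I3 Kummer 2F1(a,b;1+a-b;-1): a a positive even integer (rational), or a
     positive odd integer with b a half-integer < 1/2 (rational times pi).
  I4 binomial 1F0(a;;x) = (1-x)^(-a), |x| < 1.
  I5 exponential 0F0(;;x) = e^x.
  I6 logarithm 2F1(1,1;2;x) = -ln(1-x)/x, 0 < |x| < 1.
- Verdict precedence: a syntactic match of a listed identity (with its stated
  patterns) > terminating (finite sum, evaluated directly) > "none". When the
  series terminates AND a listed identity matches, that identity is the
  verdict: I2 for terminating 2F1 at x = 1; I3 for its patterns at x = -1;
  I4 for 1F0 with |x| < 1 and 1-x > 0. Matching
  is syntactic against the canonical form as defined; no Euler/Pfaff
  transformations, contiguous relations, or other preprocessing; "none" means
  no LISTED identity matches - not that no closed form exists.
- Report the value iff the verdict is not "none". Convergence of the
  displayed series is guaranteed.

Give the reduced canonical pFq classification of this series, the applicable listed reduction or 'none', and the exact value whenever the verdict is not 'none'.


x = 1 here; the reduced form reads 2F1, upper {-\frac{3}{2}, \frac{3}{2}}, lower {\frac{11}{2}}, C = -\frac{7}{5}. Verdict at x = 1: Gauss's theorem I1 (half-integer case) matches (x = 1; upper {-\frac{3}{2}, \frac{3}{2}} half-integers, c = \frac{11}{2} in the evaluable pattern). Its exact value is \left(-\frac{9261}{32768}\right) \cdot \pi.

Structural cue: t_0 being -\frac{7}{5}, the running product (C = -7/5) telescopes to a rising factorial.
Term ratio: r(k) = 1 * (k-\frac{3}{2}) (k+\frac{3}{2}) / [(k+\frac{11}{2}) (k+1)] - rational in k, leading ratio 1; with t_0 = -\frac{7}{5}, classification follows.


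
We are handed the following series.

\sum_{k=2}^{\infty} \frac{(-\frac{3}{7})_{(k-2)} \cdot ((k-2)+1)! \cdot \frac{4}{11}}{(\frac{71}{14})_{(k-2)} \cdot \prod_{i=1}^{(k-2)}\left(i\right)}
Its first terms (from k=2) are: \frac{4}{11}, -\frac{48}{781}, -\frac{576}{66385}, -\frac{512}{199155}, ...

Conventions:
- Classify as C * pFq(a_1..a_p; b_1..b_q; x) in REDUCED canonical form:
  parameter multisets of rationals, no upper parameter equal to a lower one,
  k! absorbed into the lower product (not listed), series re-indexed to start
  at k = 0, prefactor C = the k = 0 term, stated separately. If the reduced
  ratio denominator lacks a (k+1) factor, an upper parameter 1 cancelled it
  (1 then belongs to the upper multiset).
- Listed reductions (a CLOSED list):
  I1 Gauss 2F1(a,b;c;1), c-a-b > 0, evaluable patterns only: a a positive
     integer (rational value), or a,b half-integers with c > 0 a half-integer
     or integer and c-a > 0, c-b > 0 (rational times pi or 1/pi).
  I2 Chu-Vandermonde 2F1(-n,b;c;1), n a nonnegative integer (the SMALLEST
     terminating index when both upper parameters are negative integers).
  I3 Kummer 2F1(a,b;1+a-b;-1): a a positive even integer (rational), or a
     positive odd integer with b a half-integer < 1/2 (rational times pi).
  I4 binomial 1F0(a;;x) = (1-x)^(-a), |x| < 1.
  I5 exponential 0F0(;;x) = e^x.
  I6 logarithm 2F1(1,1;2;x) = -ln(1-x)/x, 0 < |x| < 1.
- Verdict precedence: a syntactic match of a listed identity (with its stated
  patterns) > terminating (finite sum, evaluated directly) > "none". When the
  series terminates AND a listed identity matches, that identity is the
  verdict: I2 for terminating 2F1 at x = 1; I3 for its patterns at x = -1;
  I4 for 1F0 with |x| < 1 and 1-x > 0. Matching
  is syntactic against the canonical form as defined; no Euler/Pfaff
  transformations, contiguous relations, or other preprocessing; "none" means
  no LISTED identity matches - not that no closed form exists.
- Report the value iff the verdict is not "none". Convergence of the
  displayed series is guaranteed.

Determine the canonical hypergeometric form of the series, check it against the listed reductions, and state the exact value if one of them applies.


The series (x = 1) is 2F1: upper {-\frac{3}{7}, 2}, lower {\frac{71}{14}}, prefactor \frac{4}{11}. Verdict: the Gauss summation I1 fires (x = 1: the Gamma ratio telescopes since c-a-b = 7/2 > 0 and a = 2 in Z>0). Sum: \frac{3268}{11319}.

The tell: with t_0 = \frac{4}{11}, the product of the first k integers (prefactor 4/11) is k!.
Adjacent-term ratio: r(k) = 1 * (k-\frac{3}{7}) (k+2) / [(k+\frac{71}{14}) (k+1)] ; factor over Q: parameters, x = 1, and C = \frac{4}{11}.


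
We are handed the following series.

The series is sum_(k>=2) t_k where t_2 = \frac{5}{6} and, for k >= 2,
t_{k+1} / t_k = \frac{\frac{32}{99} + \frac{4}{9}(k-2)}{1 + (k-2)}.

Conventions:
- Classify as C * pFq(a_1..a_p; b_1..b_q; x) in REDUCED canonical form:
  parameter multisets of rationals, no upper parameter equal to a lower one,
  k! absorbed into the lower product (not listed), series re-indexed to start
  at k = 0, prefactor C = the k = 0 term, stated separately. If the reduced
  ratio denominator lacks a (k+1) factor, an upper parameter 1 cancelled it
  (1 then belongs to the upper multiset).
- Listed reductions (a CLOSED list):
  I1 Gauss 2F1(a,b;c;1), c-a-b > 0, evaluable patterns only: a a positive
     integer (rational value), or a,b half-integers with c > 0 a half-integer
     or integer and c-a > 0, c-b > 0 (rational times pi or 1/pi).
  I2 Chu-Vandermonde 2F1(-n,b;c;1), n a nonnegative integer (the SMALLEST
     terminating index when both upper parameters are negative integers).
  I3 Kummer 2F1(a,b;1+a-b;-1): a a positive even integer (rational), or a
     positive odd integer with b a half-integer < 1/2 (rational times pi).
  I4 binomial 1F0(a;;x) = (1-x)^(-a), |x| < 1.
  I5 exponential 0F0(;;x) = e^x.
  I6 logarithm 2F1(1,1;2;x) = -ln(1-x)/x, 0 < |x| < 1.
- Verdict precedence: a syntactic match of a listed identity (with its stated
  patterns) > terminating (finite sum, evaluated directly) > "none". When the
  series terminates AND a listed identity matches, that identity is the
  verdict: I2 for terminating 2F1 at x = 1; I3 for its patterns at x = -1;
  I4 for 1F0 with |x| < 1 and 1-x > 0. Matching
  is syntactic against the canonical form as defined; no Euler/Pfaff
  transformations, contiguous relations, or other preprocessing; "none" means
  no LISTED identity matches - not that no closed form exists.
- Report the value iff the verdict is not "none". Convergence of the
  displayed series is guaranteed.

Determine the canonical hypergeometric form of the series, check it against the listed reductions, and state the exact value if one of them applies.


Classification (C = \frac{5}{6}): 1F0 with upper {\frac{8}{11}}, lower {-}, argument x = \frac{4}{9}. Verdict: this is binomial (I4) (the 1F0 binomial series: exponent -8/11, x = \frac{4}{9}). Hence: \frac{5}{6} \cdot \left(\frac{5}{9}\right)^{-\frac{8}{11}}.

First insight: with t_0 = \frac{5}{6}, factor the ratio over Q (prefactor 5/6): negated roots = parameters.
Term ratio: r(k) = \frac{4}{9} * (k+\frac{8}{11}) / [(k+1)] - poly over poly, x = \frac{4}{9} from leading terms; C = \frac{5}{6} at k = 0.


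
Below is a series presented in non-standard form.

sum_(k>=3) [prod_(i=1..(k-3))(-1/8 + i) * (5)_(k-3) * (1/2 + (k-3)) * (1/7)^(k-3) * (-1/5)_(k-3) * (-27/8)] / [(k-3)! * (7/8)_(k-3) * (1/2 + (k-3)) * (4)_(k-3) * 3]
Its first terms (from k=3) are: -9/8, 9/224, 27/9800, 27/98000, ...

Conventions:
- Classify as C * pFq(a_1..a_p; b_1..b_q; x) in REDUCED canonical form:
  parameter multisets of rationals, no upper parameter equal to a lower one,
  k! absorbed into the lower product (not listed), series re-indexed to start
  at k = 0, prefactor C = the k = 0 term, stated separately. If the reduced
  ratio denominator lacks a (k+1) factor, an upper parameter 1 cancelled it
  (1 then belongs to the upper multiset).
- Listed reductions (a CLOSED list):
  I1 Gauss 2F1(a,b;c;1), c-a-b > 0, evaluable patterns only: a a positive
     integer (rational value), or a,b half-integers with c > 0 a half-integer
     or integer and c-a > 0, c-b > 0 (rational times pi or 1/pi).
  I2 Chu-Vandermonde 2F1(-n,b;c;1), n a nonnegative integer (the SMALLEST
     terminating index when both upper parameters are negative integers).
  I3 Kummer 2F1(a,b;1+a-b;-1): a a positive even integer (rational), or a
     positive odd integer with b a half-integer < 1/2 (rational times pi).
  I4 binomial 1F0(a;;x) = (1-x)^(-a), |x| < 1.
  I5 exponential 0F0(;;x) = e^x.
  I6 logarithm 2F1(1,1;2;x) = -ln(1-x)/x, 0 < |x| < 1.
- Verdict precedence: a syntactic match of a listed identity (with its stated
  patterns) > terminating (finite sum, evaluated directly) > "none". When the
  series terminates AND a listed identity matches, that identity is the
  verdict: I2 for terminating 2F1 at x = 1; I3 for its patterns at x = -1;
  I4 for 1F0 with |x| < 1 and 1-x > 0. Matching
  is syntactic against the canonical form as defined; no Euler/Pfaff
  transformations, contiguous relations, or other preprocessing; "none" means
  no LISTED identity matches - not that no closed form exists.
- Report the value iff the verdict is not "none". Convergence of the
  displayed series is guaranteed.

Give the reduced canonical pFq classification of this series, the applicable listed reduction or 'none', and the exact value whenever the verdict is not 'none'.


Key observation: x = (1/7) and k + 1/2 divides numerator and denominator alike; C = -9/8 after cancelling.
Ratio: r(k) = (1/7) * (k-1/5) (k+5) / [(k+4) (k+1)] - rational in k. x = (1/7); t_0 = -9/8; negate the roots.

With C = -9/8: the canonical form is 2F1(-1/5, 5; 4; 1/7). Verdict: none. No listed pattern accepts 2F1(-1/5, 5; 4; 1/7).


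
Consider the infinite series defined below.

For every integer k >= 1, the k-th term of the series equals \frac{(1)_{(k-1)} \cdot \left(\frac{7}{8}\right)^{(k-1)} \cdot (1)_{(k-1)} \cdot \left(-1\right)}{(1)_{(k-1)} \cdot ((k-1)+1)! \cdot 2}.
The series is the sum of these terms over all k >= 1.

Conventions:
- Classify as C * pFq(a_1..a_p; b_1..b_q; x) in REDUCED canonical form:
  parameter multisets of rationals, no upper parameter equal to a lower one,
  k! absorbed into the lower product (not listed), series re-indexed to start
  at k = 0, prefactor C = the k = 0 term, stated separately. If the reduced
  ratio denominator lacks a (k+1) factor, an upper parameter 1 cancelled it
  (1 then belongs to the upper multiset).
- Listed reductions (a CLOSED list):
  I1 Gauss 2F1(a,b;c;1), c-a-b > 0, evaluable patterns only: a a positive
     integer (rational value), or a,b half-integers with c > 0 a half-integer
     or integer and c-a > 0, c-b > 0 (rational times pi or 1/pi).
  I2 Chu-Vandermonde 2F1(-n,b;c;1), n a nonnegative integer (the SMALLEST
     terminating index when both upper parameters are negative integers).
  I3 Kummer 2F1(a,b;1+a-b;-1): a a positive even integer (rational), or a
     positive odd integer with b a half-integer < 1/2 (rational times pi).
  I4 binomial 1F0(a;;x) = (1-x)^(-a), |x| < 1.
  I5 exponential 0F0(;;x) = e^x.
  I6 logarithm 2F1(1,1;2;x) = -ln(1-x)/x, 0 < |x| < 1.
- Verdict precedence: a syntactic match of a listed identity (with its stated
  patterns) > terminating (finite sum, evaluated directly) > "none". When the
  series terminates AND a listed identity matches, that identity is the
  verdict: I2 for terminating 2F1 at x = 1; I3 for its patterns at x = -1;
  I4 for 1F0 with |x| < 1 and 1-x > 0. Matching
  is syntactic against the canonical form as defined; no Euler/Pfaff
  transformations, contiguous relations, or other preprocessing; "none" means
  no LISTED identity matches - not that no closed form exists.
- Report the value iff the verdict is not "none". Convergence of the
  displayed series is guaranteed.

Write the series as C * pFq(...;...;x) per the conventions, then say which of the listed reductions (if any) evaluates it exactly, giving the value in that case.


Canonical form: C = -\frac{1}{2} times 2F1 with upper {1, 1}, lower {2}, x = \frac{7}{8}. Verdict: logarithm (I6) applies (the logarithm: parameters (1,1;2), x = \frac{7}{8}). Sum: \frac{4}{7} \cdot \ln\left(\frac{1}{8}\right).

The tell: t_0 = -\frac{1}{2} here, and the constant factors (C = -1/2, x = 7/8) combine into one prefactor.
Adjacent-term ratio: r(k) = \frac{7}{8} * (k+1) (k+1) / [(k+2) (k+1)] - rational; roots negated = parameters, x = \frac{7}{8}, C = -\frac{1}{2}.
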